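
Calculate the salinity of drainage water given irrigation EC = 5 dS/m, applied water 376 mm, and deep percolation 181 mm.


EC_dw = EC_iw * D_iw / D_dw
EC_dw = 5 * 376 / 181
EC_dw = 1880 / 181

10.3867 dS/m


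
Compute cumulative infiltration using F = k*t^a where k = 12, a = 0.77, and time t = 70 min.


F = k * t^a = 12 * 70^0.77
F = 12 * 26.346655

316.1599 mm


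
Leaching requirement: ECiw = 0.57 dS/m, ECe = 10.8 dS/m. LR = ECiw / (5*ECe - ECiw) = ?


LR = ECiw / (5*ECe - ECiw)
LR = 0.57 / (5*10.8 - 0.57)
LR = 0.57 / 53.4300

0.0107


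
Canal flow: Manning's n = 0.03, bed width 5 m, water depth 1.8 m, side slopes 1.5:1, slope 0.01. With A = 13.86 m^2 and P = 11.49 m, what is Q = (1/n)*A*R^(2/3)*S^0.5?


R = A/P = 13.86/11.49 = 1.206266
Q = (1/0.03) * 13.86 * 1.206266^(2/3) * 0.01^0.5

52.3525 m^3/s


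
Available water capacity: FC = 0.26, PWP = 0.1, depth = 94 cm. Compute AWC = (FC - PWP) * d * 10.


AWC = (FC - PWP) * d * 10
AWC = (0.26 - 0.1) * 94 * 10
AWC = 0.1600 * 94 * 10

150.4000 mm


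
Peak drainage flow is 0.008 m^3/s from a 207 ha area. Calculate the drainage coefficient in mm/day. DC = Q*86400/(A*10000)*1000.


DC = Q * 86400 / (A * 10000) * 1000
DC = 0.008 * 86400 / (207 * 10000) * 1000
DC = 691200.0000 / 2070000

0.3339 mm/day


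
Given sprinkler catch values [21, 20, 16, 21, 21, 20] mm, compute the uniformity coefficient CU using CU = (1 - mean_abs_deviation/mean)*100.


mean = 19.833333 mm
MAD = 1.277778 mm
CU = (1 - 1.277778/19.833333)*100

93.5574 %


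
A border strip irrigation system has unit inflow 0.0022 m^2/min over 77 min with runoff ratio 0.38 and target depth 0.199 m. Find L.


L = q*t/((1+r)*Z)
L = 0.0022*77/((1+0.38)*0.199)
L = 0.1694/0.27462

0.6169 m


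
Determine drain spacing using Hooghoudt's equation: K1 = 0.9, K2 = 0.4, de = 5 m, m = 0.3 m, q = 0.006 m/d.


S^2 = 8*K2*de*m/q + 4*K1*m^2/q
S^2 = 8*0.4*5*0.3/0.006 + 4*0.9*0.3^2/0.006
S = sqrt(854.0000)

29.2233 m


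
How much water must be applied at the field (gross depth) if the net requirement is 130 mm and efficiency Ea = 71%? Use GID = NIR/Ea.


Ea = 71% = 0.71
GID = NIR / Ea = 130 / 0.71 = 183.0986 mm

183.0986 mm


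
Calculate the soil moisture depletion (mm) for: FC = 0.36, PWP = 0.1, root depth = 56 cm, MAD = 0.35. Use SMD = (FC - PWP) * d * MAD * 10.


SMD = (FC - PWP) * d * MAD * 10
SMD = (0.36 - 0.1) * 56 * 0.35 * 10
SMD = 0.2600 * 56 * 0.35 * 10

50.9600 mm


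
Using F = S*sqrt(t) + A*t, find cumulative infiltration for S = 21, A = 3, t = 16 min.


F = S*sqrt(t) + A*t
F = 21*sqrt(16) + 3*16
F = 21*4.000000 + 48

132.0000 mm


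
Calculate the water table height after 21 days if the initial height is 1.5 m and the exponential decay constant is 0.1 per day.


m = m0 * exp(-k*t)
m = 1.5 * exp(-0.1 * 21)
m = 1.5 * exp(-2.1000)

0.1837 m


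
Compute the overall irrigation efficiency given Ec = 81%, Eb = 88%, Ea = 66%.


Ec = 0.81, Eb = 0.88, Ea = 0.66
E = 0.81 * 0.88 * 0.66 * 100 = 47.0448%

47.0448 %


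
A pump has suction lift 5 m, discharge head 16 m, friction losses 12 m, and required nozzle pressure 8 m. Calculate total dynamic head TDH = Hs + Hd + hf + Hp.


TDH = Hs + Hd + hf + Hp = 5 + 16 + 12 + 8 = 41

41 m


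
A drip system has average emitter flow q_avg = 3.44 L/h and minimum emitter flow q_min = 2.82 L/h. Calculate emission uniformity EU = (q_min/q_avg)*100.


EU = (q_min/q_avg)*100 = (2.82/3.44)*100 = 81.9767%

81.9767 %


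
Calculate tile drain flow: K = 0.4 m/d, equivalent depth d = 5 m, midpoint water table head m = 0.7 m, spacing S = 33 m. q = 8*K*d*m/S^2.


q = 8*K*d*m/S^2
q = 8*0.4*5*0.7/33^2
q = 11.2000 / 1089

0.0103 m/d


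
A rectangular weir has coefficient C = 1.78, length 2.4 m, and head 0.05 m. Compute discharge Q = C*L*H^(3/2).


Q = C * L * H^(3/2) = 1.78 * 2.4 * 0.05^1.5 = 1.78 * 2.4 * 0.011180

0.0478 m^3/s


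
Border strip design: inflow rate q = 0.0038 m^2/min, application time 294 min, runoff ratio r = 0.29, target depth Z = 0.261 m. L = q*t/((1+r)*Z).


L = q*t/((1+r)*Z)
L = 0.0038*294/((1+0.29)*0.261)
L = 1.1172/0.33669

3.3182 m


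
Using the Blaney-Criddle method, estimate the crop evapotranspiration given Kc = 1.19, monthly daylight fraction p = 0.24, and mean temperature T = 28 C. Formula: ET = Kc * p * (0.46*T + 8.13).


ET = Kc * p * (0.46*T + 8.13)
ET = 1.19 * 0.24 * (0.46*28 + 8.13)
ET = 1.19 * 0.24 * 21.0100

6.0005 mm/day


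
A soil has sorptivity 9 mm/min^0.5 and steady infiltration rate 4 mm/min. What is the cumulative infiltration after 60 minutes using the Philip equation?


F = S*sqrt(t) + A*t
F = 9*sqrt(60) + 4*60
F = 9*7.745967 + 240

309.7137 mm


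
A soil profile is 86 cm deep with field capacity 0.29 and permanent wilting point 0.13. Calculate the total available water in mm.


AWC = (FC - PWP) * d * 10
AWC = (0.29 - 0.13) * 86 * 10
AWC = 0.1600 * 86 * 10

137.6000 mm


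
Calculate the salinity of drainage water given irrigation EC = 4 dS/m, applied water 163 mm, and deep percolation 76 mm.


EC_dw = EC_iw * D_iw / D_dw
EC_dw = 4 * 163 / 76
EC_dw = 652 / 76

8.5789 dS/m


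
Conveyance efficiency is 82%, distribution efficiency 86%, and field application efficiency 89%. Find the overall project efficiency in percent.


Ec = 0.82, Eb = 0.86, Ea = 0.89
E = 0.82 * 0.86 * 0.89 * 100 = 62.7628%

62.7628 %


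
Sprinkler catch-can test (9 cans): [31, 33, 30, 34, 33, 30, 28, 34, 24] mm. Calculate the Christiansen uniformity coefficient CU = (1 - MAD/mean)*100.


mean = 30.777778 mm
MAD = 2.469136 mm
CU = (1 - 2.469136/30.777778)*100

91.9775 %


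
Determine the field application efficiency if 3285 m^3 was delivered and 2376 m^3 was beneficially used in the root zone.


Ea = V_root / V_field * 100 = 2376 / 3285 * 100 = 72.3288%

72.3288 %


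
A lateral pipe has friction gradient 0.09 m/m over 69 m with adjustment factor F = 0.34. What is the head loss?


hf = J * L * F = 0.09 * 69 * 0.34 = 2.1114 m

2.1114 m


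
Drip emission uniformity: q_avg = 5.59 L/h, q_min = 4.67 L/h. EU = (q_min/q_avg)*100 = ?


EU = (q_min/q_avg)*100 = (4.67/5.59)*100 = 83.5420%

83.5420 %


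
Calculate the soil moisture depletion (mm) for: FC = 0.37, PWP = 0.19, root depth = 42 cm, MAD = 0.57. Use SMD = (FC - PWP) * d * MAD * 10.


SMD = (FC - PWP) * d * MAD * 10
SMD = (0.37 - 0.19) * 42 * 0.57 * 10
SMD = 0.1800 * 42 * 0.57 * 10

43.0920 mm


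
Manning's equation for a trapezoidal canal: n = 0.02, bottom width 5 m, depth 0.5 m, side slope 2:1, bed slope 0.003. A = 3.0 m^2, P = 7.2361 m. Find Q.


R = A/P = 3.0/7.2361 = 0.414588
Q = (1/0.02) * 3.0 * 0.414588^(2/3) * 0.003^0.5

4.5680 m^3/s


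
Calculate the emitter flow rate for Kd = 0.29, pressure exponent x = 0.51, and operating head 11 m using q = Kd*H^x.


q = Kd * H^x = 0.29 * 11^0.51 = 0.29 * 3.397115

0.9852 L/h


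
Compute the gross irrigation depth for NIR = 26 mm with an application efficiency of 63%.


Ea = 63% = 0.63
GID = NIR / Ea = 26 / 0.63 = 41.2698 mm

41.2698 mm


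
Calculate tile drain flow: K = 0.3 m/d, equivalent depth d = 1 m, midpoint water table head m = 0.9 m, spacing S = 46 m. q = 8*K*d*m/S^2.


q = 8*K*d*m/S^2
q = 8*0.3*1*0.9/46^2
q = 2.1600 / 2116

0.0010 m/d


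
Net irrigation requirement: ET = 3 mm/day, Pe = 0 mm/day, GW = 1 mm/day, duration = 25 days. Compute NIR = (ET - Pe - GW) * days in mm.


Daily deficit = ET - Pe - GW = 3 - 0 - 1 = 2 mm/day
NIR = 2 * 25 = 50 mm

50.0000 mm


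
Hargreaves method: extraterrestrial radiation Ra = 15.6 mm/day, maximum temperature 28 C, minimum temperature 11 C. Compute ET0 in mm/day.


Tmean = (Tmax + Tmin)/2 = (28 + 11)/2 = 19.5
ET0 = 0.0023 * 15.6 * (19.5 + 17.8) * sqrt(28 - 11)
ET0 = 0.0023 * 15.6 * 37.3 * 4.123106

5.5181 mm/day


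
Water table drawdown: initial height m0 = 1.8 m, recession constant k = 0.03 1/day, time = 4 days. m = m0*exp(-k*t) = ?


m = m0 * exp(-k*t)
m = 1.8 * exp(-0.03 * 4)
m = 1.8 * exp(-0.1200)

1.5965 m


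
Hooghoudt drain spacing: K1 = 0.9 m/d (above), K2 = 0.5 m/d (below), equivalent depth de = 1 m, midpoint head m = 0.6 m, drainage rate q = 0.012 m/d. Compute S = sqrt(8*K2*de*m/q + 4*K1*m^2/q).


S^2 = 8*K2*de*m/q + 4*K1*m^2/q
S^2 = 8*0.5*1*0.6/0.012 + 4*0.9*0.6^2/0.012
S = sqrt(308.0000)

17.5499 m


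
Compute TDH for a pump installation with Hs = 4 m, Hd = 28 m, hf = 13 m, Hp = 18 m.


TDH = Hs + Hd + hf + Hp = 4 + 28 + 13 + 18 = 63

63 m


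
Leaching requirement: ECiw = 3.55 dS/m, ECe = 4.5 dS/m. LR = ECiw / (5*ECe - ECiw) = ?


LR = ECiw / (5*ECe - ECiw)
LR = 3.55 / (5*4.5 - 3.55)
LR = 3.55 / 18.9500

0.1873


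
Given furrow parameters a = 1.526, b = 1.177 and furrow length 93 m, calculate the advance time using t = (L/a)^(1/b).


t = (L/a)^(1/b)
t = (93/1.526)^(1/1.177)
t = 60.943644^(1/1.177)

32.8478 min


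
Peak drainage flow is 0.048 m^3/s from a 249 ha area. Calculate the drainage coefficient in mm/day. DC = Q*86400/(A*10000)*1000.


DC = Q * 86400 / (A * 10000) * 1000
DC = 0.048 * 86400 / (249 * 10000) * 1000
DC = 4147200.0000 / 2490000

1.6655 mm/day


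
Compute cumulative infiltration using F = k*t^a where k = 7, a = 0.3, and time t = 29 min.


F = k * t^a = 7 * 29^0.3
F = 7 * 2.746119

19.2228 mm


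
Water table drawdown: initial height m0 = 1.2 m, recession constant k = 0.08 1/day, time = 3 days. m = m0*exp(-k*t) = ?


m = m0 * exp(-k*t)
m = 1.2 * exp(-0.08 * 3)
m = 1.2 * exp(-0.2400)

0.9440 m


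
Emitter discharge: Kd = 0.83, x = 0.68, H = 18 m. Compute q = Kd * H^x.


q = Kd * H^x = 0.83 * 18^0.68 = 0.83 * 7.138144

5.9247 L/h


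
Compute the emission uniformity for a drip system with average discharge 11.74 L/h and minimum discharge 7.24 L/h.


EU = (q_min/q_avg)*100 = (7.24/11.74)*100 = 61.6695%

61.6695 %


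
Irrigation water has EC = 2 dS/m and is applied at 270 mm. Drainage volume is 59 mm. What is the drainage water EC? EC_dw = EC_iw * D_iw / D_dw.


EC_dw = EC_iw * D_iw / D_dw
EC_dw = 2 * 270 / 59
EC_dw = 540 / 59

9.1525 dS/m


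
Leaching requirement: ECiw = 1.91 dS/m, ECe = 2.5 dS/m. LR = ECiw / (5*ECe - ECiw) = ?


LR = ECiw / (5*ECe - ECiw)
LR = 1.91 / (5*2.5 - 1.91)
LR = 1.91 / 10.5900

0.1804


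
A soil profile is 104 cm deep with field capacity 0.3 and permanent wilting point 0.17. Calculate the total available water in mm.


AWC = (FC - PWP) * d * 10
AWC = (0.3 - 0.17) * 104 * 10
AWC = 0.1300 * 104 * 10

135.2000 mm


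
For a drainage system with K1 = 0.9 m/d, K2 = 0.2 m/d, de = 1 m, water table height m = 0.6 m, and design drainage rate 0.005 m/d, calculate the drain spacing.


S^2 = 8*K2*de*m/q + 4*K1*m^2/q
S^2 = 8*0.2*1*0.6/0.005 + 4*0.9*0.6^2/0.005
S = sqrt(451.2000)

21.2415 m


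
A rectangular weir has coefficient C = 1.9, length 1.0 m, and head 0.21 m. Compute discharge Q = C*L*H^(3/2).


Q = C * L * H^(3/2) = 1.9 * 1.0 * 0.21^1.5 = 1.9 * 1.0 * 0.096234

0.1828 m^3/s


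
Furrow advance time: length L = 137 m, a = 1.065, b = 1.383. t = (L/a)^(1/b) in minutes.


t = (L/a)^(1/b)
t = (137/1.065)^(1/1.383)
t = 128.638498^(1/1.383)

33.5131 min


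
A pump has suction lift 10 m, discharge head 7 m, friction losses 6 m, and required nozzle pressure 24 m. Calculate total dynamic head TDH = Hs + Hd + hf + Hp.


TDH = Hs + Hd + hf + Hp = 10 + 7 + 6 + 24 = 47

47 m


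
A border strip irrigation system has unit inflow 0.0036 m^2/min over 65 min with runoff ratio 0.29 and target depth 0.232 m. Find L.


L = q*t/((1+r)*Z)
L = 0.0036*65/((1+0.29)*0.232)
L = 0.234/0.29928

0.7819 m


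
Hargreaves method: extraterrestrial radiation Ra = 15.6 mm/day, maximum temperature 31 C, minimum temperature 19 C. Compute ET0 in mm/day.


Tmean = (Tmax + Tmin)/2 = (31 + 19)/2 = 25.0
ET0 = 0.0023 * 15.6 * (25.0 + 17.8) * sqrt(31 - 19)
ET0 = 0.0023 * 15.6 * 42.8 * 3.464102

5.3197 mm/day


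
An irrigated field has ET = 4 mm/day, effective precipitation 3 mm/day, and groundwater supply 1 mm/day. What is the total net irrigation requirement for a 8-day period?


Daily deficit = ET - Pe - GW = 4 - 3 - 1 = 0 mm/day
NIR = 0 * 8 = 0 mm

0 mm


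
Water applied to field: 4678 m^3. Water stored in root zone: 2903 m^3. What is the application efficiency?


Ea = V_root / V_field * 100 = 2903 / 4678 * 100 = 62.0564%

62.0564 %


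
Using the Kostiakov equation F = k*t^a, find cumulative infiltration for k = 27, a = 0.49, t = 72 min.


F = k * t^a = 27 * 72^0.49
F = 27 * 8.130045

219.5112 mm


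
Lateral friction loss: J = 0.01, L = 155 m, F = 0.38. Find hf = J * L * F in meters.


hf = J * L * F = 0.01 * 155 * 0.38 = 0.5890 m

0.5890 m


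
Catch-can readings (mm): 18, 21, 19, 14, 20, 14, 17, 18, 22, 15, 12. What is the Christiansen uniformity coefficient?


mean = 17.272727 mm
MAD = 2.611570 mm
CU = (1 - 2.611570/17.272727)*100

84.8804 %


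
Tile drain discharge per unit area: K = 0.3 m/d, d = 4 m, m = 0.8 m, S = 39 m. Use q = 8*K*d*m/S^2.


q = 8*K*d*m/S^2
q = 8*0.3*4*0.8/39^2
q = 7.6800 / 1521

0.0050 m/d


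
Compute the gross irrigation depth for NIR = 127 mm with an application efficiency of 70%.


Ea = 70% = 0.7
GID = NIR / Ea = 127 / 0.7 = 181.4286 mm

181.4286 mm


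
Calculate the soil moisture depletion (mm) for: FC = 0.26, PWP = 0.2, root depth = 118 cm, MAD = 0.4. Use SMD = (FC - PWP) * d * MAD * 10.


SMD = (FC - PWP) * d * MAD * 10
SMD = (0.26 - 0.2) * 118 * 0.4 * 10
SMD = 0.0600 * 118 * 0.4 * 10

28.3200 mm


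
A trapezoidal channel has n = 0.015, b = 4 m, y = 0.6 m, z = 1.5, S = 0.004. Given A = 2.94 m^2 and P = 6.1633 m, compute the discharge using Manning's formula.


R = A/P = 2.94/6.1633 = 0.477017
Q = (1/0.015) * 2.94 * 0.477017^(2/3) * 0.004^0.5

7.5679 m^3/s


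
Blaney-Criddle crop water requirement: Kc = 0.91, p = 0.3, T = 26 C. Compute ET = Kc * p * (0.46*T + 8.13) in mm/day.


ET = Kc * p * (0.46*T + 8.13)
ET = 0.91 * 0.3 * (0.46*26 + 8.13)
ET = 0.91 * 0.3 * 20.0900

5.4846 mm/day


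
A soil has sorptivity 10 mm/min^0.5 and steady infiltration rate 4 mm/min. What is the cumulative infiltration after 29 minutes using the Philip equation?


F = S*sqrt(t) + A*t
F = 10*sqrt(29) + 4*29
F = 10*5.385165 + 116

169.8517 mm


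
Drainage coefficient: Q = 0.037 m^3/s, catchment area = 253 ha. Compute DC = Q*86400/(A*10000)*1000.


DC = Q * 86400 / (A * 10000) * 1000
DC = 0.037 * 86400 / (253 * 10000) * 1000
DC = 3196800.0000 / 2530000

1.2636 mm/day


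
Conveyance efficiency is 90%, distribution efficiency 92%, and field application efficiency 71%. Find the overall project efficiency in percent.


Ec = 0.9, Eb = 0.92, Ea = 0.71
E = 0.9 * 0.92 * 0.71 * 100 = 58.7880%

58.7880 %


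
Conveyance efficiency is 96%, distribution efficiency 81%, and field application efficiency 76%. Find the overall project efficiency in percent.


Ec = 0.96, Eb = 0.81, Ea = 0.76
E = 0.96 * 0.81 * 0.76 * 100 = 59.0976%

59.0976 %


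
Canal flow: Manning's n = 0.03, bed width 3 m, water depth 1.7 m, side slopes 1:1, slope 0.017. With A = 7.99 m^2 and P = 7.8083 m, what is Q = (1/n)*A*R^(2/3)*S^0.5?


R = A/P = 7.99/7.8083 = 1.023270
Q = (1/0.03) * 7.99 * 1.023270^(2/3) * 0.017^0.5

35.2623 m^3/s


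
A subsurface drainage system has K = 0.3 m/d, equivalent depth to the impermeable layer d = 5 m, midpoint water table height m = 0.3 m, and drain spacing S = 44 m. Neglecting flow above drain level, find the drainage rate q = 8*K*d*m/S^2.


q = 8*K*d*m/S^2
q = 8*0.3*5*0.3/44^2
q = 3.6000 / 1936

0.0019 m/d


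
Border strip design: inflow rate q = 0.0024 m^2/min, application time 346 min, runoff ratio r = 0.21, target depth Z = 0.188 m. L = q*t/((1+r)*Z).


L = q*t/((1+r)*Z)
L = 0.0024*346/((1+0.21)*0.188)
L = 0.8304/0.22748

3.6504 m


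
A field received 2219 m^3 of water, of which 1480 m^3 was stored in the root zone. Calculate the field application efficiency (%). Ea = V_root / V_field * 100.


Ea = V_root / V_field * 100 = 1480 / 2219 * 100 = 66.6967%

66.6967 %


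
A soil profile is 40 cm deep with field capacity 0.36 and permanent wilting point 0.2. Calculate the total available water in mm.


AWC = (FC - PWP) * d * 10
AWC = (0.36 - 0.2) * 40 * 10
AWC = 0.1600 * 40 * 10

64.0000 mm


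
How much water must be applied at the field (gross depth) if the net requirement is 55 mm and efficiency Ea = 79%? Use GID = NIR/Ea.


Ea = 79% = 0.79
GID = NIR / Ea = 55 / 0.79 = 69.6203 mm

69.6203 mm


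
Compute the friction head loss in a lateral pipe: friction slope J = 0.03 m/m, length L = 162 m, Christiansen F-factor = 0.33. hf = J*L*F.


hf = J * L * F = 0.03 * 162 * 0.33 = 1.6038 m

1.6038 m


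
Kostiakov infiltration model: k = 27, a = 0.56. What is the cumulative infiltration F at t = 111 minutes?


F = k * t^a = 27 * 111^0.56
F = 27 * 13.975935

377.3502 mm


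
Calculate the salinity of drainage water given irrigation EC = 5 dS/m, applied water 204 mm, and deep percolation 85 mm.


EC_dw = EC_iw * D_iw / D_dw
EC_dw = 5 * 204 / 85
EC_dw = 1020 / 85

12.0000 dS/m


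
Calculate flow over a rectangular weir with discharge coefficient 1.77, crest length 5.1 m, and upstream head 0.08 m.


Q = C * L * H^(3/2) = 1.77 * 5.1 * 0.08^1.5 = 1.77 * 5.1 * 0.022627

0.2043 m^3/s


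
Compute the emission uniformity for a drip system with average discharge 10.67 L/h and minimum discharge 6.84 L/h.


EU = (q_min/q_avg)*100 = (6.84/10.67)*100 = 64.1050%

64.1050 %


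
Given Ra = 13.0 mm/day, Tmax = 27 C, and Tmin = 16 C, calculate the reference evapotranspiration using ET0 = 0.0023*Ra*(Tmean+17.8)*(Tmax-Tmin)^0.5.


Tmean = (Tmax + Tmin)/2 = (27 + 16)/2 = 21.5
ET0 = 0.0023 * 13.0 * (21.5 + 17.8) * sqrt(27 - 16)
ET0 = 0.0023 * 13.0 * 39.3 * 3.316625

3.8973 mm/day


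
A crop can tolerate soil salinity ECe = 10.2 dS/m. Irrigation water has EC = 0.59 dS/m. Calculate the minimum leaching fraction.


LR = ECiw / (5*ECe - ECiw)
LR = 0.59 / (5*10.2 - 0.59)
LR = 0.59 / 50.4100

0.0117


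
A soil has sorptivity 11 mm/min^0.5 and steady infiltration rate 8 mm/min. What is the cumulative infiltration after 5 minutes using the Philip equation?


F = S*sqrt(t) + A*t
F = 11*sqrt(5) + 8*5
F = 11*2.236068 + 40

64.5967 mm


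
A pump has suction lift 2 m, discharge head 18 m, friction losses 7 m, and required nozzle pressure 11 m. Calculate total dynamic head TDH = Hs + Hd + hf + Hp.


TDH = Hs + Hd + hf + Hp = 2 + 18 + 7 + 11 = 38

38 m


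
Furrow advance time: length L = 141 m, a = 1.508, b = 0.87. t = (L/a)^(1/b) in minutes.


t = (L/a)^(1/b)
t = (141/1.508)^(1/0.87)
t = 93.501326^(1/0.87)

184.2077 min


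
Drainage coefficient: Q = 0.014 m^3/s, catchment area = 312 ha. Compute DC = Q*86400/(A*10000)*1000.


DC = Q * 86400 / (A * 10000) * 1000
DC = 0.014 * 86400 / (312 * 10000) * 1000
DC = 1209600.0000 / 3120000

0.3877 mm/day


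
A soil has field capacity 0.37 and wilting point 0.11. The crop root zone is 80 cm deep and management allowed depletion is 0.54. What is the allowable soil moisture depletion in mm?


SMD = (FC - PWP) * d * MAD * 10
SMD = (0.37 - 0.11) * 80 * 0.54 * 10
SMD = 0.2600 * 80 * 0.54 * 10

112.3200 mm


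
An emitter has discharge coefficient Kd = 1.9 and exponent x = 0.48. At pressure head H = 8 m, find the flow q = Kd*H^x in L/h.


q = Kd * H^x = 1.9 * 8^0.48 = 1.9 * 2.713209

5.1551 L/h


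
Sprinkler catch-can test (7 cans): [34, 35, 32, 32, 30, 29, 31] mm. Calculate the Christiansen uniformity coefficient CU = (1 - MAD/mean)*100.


mean = 31.857143 mm
MAD = 1.591837 mm
CU = (1 - 1.591837/31.857143)*100

95.0032 %


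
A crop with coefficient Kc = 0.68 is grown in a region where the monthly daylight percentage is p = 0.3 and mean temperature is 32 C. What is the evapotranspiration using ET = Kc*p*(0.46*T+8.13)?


ET = Kc * p * (0.46*T + 8.13)
ET = 0.68 * 0.3 * (0.46*32 + 8.13)
ET = 0.68 * 0.3 * 22.8500

4.6614 mm/day


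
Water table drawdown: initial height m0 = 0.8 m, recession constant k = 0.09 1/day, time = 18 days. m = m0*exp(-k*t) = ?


m = m0 * exp(-k*t)
m = 0.8 * exp(-0.09 * 18)
m = 0.8 * exp(-1.6200)

0.1583 m


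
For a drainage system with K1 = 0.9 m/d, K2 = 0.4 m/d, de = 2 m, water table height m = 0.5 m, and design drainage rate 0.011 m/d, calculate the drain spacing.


S^2 = 8*K2*de*m/q + 4*K1*m^2/q
S^2 = 8*0.4*2*0.5/0.011 + 4*0.9*0.5^2/0.011
S = sqrt(372.7273)

19.3061 m


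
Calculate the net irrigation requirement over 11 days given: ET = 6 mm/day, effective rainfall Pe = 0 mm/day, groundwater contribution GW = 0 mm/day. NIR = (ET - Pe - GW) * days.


Daily deficit = ET - Pe - GW = 6 - 0 - 0 = 6 mm/day
NIR = 6 * 11 = 66 mm

66.0000 mm


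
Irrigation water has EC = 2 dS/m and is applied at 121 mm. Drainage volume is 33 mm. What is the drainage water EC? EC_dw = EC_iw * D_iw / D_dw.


EC_dw = EC_iw * D_iw / D_dw
EC_dw = 2 * 121 / 33
EC_dw = 242 / 33

7.3333 dS/m


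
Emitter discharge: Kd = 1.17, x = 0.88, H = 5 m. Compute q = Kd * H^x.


q = Kd * H^x = 1.17 * 5^0.88 = 1.17 * 4.121863

4.8226 L/h


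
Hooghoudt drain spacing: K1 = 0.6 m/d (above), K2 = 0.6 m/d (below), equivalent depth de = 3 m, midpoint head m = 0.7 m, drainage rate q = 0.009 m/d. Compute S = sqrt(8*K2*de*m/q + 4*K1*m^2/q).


S^2 = 8*K2*de*m/q + 4*K1*m^2/q
S^2 = 8*0.6*3*0.7/0.009 + 4*0.6*0.7^2/0.009
S = sqrt(1250.6667)

35.3648 m


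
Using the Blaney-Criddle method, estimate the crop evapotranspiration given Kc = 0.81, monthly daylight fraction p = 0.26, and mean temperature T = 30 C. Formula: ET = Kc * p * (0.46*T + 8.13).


ET = Kc * p * (0.46*T + 8.13)
ET = 0.81 * 0.26 * (0.46*30 + 8.13)
ET = 0.81 * 0.26 * 21.9300

4.6185 mm/day


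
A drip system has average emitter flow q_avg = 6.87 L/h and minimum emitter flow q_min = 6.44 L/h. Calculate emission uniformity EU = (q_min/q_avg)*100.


EU = (q_min/q_avg)*100 = (6.44/6.87)*100 = 93.7409%

93.7409 %


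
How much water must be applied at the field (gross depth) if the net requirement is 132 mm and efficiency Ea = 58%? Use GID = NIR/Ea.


Ea = 58% = 0.58
GID = NIR / Ea = 132 / 0.58 = 227.5862 mm

227.5862 mm


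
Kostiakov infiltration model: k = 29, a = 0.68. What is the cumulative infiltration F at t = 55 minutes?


F = k * t^a = 29 * 55^0.68
F = 29 * 15.256209

442.4301 mm


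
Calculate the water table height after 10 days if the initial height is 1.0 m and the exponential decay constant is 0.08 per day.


m = m0 * exp(-k*t)
m = 1.0 * exp(-0.08 * 10)
m = 1.0 * exp(-0.8000)

0.4493 m


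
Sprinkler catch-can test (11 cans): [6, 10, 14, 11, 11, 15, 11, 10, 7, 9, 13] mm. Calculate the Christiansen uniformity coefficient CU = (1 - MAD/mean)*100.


mean = 10.636364 mm
MAD = 2.033058 mm
CU = (1 - 2.033058/10.636364)*100

80.8858 %


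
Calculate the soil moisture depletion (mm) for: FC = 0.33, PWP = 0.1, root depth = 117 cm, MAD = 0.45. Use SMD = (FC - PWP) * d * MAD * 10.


SMD = (FC - PWP) * d * MAD * 10
SMD = (0.33 - 0.1) * 117 * 0.45 * 10
SMD = 0.2300 * 117 * 0.45 * 10

121.0950 mm


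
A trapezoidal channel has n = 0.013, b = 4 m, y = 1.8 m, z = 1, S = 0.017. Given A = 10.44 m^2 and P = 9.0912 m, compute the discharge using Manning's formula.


R = A/P = 10.44/9.0912 = 1.148363
Q = (1/0.013) * 10.44 * 1.148363^(2/3) * 0.017^0.5

114.8245 m^3/s


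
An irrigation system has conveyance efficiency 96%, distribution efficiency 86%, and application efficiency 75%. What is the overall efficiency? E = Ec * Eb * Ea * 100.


Ec = 0.96, Eb = 0.86, Ea = 0.75
E = 0.96 * 0.86 * 0.75 * 100 = 61.9200%

61.9200 %


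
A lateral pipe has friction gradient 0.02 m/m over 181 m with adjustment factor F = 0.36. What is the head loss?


hf = J * L * F = 0.02 * 181 * 0.36 = 1.3032 m

1.3032 m


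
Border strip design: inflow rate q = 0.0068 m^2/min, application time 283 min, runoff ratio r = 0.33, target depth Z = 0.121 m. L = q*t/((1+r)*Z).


L = q*t/((1+r)*Z)
L = 0.0068*283/((1+0.33)*0.121)
L = 1.9244/0.16093

11.9580 m


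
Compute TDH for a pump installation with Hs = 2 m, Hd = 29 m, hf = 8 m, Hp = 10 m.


TDH = Hs + Hd + hf + Hp = 2 + 29 + 8 + 10 = 49

49 m


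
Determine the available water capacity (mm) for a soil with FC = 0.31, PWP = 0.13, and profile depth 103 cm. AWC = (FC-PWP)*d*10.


AWC = (FC - PWP) * d * 10
AWC = (0.31 - 0.13) * 103 * 10
AWC = 0.1800 * 103 * 10

185.4000 mm


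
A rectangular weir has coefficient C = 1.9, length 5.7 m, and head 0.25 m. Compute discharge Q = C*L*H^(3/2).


Q = C * L * H^(3/2) = 1.9 * 5.7 * 0.25^1.5 = 1.9 * 5.7 * 0.125000

1.3538 m^3/s


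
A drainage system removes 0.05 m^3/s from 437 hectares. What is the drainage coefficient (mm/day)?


DC = Q * 86400 / (A * 10000) * 1000
DC = 0.05 * 86400 / (437 * 10000) * 1000
DC = 4320000.0000 / 4370000

0.9886 mm/day


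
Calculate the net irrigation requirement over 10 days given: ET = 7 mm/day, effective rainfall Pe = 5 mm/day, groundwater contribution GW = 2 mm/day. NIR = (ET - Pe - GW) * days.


Daily deficit = ET - Pe - GW = 7 - 5 - 2 = 0 mm/day
NIR = 0 * 10 = 0 mm

0 mm


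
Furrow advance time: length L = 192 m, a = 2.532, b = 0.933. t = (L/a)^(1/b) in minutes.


t = (L/a)^(1/b)
t = (192/2.532)^(1/0.933)
t = 75.829384^(1/0.933)

103.4740 min


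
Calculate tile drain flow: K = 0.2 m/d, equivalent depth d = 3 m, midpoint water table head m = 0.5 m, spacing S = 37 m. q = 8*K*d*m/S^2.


q = 8*K*d*m/S^2
q = 8*0.2*3*0.5/37^2
q = 2.4000 / 1369

0.0018 m/d


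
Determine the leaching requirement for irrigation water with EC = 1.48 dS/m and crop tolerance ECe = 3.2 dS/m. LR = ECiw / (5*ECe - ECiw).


LR = ECiw / (5*ECe - ECiw)
LR = 1.48 / (5*3.2 - 1.48)
LR = 1.48 / 14.5200

0.1019


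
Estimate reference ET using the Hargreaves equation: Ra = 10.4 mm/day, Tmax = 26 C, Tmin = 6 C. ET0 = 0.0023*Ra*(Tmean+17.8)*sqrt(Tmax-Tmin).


Tmean = (Tmax + Tmin)/2 = (26 + 6)/2 = 16.0
ET0 = 0.0023 * 10.4 * (16.0 + 17.8) * sqrt(26 - 6)
ET0 = 0.0023 * 10.4 * 33.8 * 4.472136

3.6157 mm/day


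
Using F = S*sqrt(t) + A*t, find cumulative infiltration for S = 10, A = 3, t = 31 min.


F = S*sqrt(t) + A*t
F = 10*sqrt(31) + 3*31
F = 10*5.567764 + 93

148.6776 mm


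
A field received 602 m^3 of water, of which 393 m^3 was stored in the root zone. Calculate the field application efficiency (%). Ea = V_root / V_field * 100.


Ea = V_root / V_field * 100 = 393 / 602 * 100 = 65.2824%

65.2824 %


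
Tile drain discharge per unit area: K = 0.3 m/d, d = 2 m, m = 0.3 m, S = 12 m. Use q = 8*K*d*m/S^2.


q = 8*K*d*m/S^2
q = 8*0.3*2*0.3/12^2
q = 1.4400 / 144

0.0100 m/d


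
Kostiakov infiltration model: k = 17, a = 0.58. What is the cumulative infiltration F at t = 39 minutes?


F = k * t^a = 17 * 39^0.58
F = 17 * 8.371774

142.3202 mm


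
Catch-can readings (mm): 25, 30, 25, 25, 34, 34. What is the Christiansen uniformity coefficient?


mean = 28.833333 mm
MAD = 3.833333 mm
CU = (1 - 3.833333/28.833333)*100

86.7052 %


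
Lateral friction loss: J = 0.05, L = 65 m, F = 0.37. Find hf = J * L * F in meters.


hf = J * L * F = 0.05 * 65 * 0.37 = 1.2025 m

1.2025 m


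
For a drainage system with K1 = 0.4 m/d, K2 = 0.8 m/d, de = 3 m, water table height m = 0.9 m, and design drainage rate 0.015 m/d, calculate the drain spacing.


S^2 = 8*K2*de*m/q + 4*K1*m^2/q
S^2 = 8*0.8*3*0.9/0.015 + 4*0.4*0.9^2/0.015
S = sqrt(1238.4000)

35.1909 m


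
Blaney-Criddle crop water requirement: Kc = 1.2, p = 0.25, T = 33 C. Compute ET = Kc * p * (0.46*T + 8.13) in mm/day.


ET = Kc * p * (0.46*T + 8.13)
ET = 1.2 * 0.25 * (0.46*33 + 8.13)
ET = 1.2 * 0.25 * 23.3100

6.9930 mm/day


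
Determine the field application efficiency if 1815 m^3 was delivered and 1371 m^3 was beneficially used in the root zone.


Ea = V_root / V_field * 100 = 1371 / 1815 * 100 = 75.5372%

75.5372 %


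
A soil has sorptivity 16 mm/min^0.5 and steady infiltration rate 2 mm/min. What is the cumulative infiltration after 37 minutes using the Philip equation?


F = S*sqrt(t) + A*t
F = 16*sqrt(37) + 2*37
F = 16*6.082763 + 74

171.3242 mm


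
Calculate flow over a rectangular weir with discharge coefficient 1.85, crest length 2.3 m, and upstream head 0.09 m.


Q = C * L * H^(3/2) = 1.85 * 2.3 * 0.09^1.5 = 1.85 * 2.3 * 0.027000

0.1149 m^3/s


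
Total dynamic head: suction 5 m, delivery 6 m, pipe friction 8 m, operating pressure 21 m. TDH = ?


TDH = Hs + Hd + hf + Hp = 5 + 6 + 8 + 21 = 40

40 m


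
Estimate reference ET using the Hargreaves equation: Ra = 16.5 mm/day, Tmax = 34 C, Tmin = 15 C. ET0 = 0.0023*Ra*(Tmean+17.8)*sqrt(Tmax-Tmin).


Tmean = (Tmax + Tmin)/2 = (34 + 15)/2 = 24.5
ET0 = 0.0023 * 16.5 * (24.5 + 17.8) * sqrt(34 - 15)
ET0 = 0.0023 * 16.5 * 42.3 * 4.358899

6.9973 mm/day


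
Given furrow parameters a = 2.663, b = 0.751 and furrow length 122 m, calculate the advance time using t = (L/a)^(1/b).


t = (L/a)^(1/b)
t = (122/2.663)^(1/0.751)
t = 45.812993^(1/0.751)

162.8181 min


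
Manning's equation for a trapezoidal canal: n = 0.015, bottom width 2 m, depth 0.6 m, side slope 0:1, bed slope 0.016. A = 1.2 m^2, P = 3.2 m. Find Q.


R = A/P = 1.2/3.2 = 0.375000
Q = (1/0.015) * 1.2 * 0.375000^(2/3) * 0.016^0.5

5.2622 m^3/s


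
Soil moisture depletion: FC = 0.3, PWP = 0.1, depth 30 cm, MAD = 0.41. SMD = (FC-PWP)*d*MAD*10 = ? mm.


SMD = (FC - PWP) * d * MAD * 10
SMD = (0.3 - 0.1) * 30 * 0.41 * 10
SMD = 0.2000 * 30 * 0.41 * 10

24.6000 mm


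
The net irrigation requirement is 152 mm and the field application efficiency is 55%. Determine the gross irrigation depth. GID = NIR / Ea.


Ea = 55% = 0.55
GID = NIR / Ea = 152 / 0.55 = 276.3636 mm

276.3636 mm


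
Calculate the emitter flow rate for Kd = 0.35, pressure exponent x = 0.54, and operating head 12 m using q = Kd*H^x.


q = Kd * H^x = 0.35 * 12^0.54 = 0.35 * 3.826114

1.3391 L/h


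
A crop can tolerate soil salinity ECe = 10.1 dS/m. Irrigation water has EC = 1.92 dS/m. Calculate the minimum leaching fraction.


LR = ECiw / (5*ECe - ECiw)
LR = 1.92 / (5*10.1 - 1.92)
LR = 1.92 / 48.5800

0.0395


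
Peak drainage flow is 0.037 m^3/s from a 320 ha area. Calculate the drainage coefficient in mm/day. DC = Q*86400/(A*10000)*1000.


DC = Q * 86400 / (A * 10000) * 1000
DC = 0.037 * 86400 / (320 * 10000) * 1000
DC = 3196800.0000 / 3200000

0.9990 mm/day


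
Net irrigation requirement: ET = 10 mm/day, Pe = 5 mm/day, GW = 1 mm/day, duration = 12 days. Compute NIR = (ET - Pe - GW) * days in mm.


Daily deficit = ET - Pe - GW = 10 - 5 - 1 = 4 mm/day
NIR = 4 * 12 = 48 mm

48.0000 mm


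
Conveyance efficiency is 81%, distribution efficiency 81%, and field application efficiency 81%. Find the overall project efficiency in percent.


Ec = 0.81, Eb = 0.81, Ea = 0.81
E = 0.81 * 0.81 * 0.81 * 100 = 53.1441%

53.1441 %


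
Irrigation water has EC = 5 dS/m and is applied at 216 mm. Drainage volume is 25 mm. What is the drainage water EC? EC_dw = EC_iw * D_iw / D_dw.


EC_dw = EC_iw * D_iw / D_dw
EC_dw = 5 * 216 / 25
EC_dw = 1080 / 25

43.2000 dS/m


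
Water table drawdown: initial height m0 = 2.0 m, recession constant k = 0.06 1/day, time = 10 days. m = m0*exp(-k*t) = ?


m = m0 * exp(-k*t)
m = 2.0 * exp(-0.06 * 10)
m = 2.0 * exp(-0.6000)

1.0976 m


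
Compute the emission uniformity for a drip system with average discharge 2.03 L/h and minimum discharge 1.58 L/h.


EU = (q_min/q_avg)*100 = (1.58/2.03)*100 = 77.8325%

77.8325 %


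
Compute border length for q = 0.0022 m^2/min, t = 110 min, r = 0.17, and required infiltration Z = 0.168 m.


L = q*t/((1+r)*Z)
L = 0.0022*110/((1+0.17)*0.168)
L = 0.242/0.19656

1.2312 m


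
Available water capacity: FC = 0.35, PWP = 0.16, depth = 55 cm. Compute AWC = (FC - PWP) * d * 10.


AWC = (FC - PWP) * d * 10
AWC = (0.35 - 0.16) * 55 * 10
AWC = 0.1900 * 55 * 10

104.5000 mm


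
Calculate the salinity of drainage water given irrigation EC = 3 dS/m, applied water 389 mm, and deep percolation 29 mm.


EC_dw = EC_iw * D_iw / D_dw
EC_dw = 3 * 389 / 29
EC_dw = 1167 / 29

40.2414 dS/m


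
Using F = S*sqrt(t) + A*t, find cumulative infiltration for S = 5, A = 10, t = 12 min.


F = S*sqrt(t) + A*t
F = 5*sqrt(12) + 10*12
F = 5*3.464102 + 120

137.3205 mm


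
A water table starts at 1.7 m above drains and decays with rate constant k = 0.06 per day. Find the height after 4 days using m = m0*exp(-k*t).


m = m0 * exp(-k*t)
m = 1.7 * exp(-0.06 * 4)
m = 1.7 * exp(-0.2400)

1.3373 m


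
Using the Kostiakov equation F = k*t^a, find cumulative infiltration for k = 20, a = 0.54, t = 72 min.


F = k * t^a = 20 * 72^0.54
F = 20 * 10.068379

201.3676 mm


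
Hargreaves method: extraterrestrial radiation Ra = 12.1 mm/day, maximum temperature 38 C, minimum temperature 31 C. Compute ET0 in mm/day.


Tmean = (Tmax + Tmin)/2 = (38 + 31)/2 = 34.5
ET0 = 0.0023 * 12.1 * (34.5 + 17.8) * sqrt(38 - 31)
ET0 = 0.0023 * 12.1 * 52.3 * 2.645751

3.8509 mm/day


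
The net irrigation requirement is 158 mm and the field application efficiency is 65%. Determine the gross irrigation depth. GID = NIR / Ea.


Ea = 65% = 0.65
GID = NIR / Ea = 158 / 0.65 = 243.0769 mm

243.0769 mm


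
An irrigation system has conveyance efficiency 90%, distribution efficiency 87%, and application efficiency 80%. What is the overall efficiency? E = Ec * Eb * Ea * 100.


Ec = 0.9, Eb = 0.87, Ea = 0.8
E = 0.9 * 0.87 * 0.8 * 100 = 62.6400%

62.6400 %


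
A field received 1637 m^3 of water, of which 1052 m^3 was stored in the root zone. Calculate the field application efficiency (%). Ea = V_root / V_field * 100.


Ea = V_root / V_field * 100 = 1052 / 1637 * 100 = 64.2639%

64.2639 %


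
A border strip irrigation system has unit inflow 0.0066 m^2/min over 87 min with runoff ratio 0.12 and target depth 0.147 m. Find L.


L = q*t/((1+r)*Z)
L = 0.0066*87/((1+0.12)*0.147)
L = 0.5742/0.16464

3.4876 m


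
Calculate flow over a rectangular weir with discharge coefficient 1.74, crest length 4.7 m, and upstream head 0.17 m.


Q = C * L * H^(3/2) = 1.74 * 4.7 * 0.17^1.5 = 1.74 * 4.7 * 0.070093

0.5732 m^3/s


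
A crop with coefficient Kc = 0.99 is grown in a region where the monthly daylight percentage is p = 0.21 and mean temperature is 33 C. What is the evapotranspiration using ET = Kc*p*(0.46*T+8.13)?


ET = Kc * p * (0.46*T + 8.13)
ET = 0.99 * 0.21 * (0.46*33 + 8.13)
ET = 0.99 * 0.21 * 23.3100

4.8461 mm/day


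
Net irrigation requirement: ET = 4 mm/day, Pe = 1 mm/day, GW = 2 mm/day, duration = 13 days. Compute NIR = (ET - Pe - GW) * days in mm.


Daily deficit = ET - Pe - GW = 4 - 1 - 2 = 1 mm/day
NIR = 1 * 13 = 13 mm

13.0000 mm


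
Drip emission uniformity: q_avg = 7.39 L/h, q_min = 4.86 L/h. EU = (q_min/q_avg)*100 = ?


EU = (q_min/q_avg)*100 = (4.86/7.39)*100 = 65.7645%

65.7645 %


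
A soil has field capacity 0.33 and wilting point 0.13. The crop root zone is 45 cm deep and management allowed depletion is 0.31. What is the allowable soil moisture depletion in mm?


SMD = (FC - PWP) * d * MAD * 10
SMD = (0.33 - 0.13) * 45 * 0.31 * 10
SMD = 0.2000 * 45 * 0.31 * 10

27.9000 mm


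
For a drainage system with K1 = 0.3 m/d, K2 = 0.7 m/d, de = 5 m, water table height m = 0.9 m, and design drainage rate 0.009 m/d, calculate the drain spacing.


S^2 = 8*K2*de*m/q + 4*K1*m^2/q
S^2 = 8*0.7*5*0.9/0.009 + 4*0.3*0.9^2/0.009
S = sqrt(2908.0000)

53.9259 m


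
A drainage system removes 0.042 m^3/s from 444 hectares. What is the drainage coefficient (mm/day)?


DC = Q * 86400 / (A * 10000) * 1000
DC = 0.042 * 86400 / (444 * 10000) * 1000
DC = 3628800.0000 / 4440000

0.8173 mm/day


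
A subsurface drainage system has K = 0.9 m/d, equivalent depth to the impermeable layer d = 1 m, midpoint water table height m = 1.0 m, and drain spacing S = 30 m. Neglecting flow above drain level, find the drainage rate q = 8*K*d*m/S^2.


q = 8*K*d*m/S^2
q = 8*0.9*1*1.0/30^2
q = 7.2000 / 900

0.0080 m/d


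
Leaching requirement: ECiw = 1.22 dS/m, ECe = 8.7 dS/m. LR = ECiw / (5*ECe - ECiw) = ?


LR = ECiw / (5*ECe - ECiw)
LR = 1.22 / (5*8.7 - 1.22)
LR = 1.22 / 42.2800

0.0289


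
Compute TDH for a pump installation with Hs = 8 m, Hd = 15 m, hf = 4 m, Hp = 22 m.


TDH = Hs + Hd + hf + Hp = 8 + 15 + 4 + 22 = 49

49 m


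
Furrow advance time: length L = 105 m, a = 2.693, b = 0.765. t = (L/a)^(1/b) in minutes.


t = (L/a)^(1/b)
t = (105/2.693)^(1/0.765)
t = 38.989974^(1/0.765)

120.1371 min


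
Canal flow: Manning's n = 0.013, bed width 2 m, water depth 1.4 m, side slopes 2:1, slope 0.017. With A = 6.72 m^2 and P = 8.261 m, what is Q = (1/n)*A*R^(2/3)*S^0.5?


R = A/P = 6.72/8.261 = 0.813461
Q = (1/0.013) * 6.72 * 0.813461^(2/3) * 0.017^0.5

58.7320 m^3/s


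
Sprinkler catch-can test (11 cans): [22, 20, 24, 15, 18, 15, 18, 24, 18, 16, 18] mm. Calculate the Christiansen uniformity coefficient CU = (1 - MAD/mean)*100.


mean = 18.909091 mm
MAD = 2.611570 mm
CU = (1 - 2.611570/18.909091)*100

86.1888 %


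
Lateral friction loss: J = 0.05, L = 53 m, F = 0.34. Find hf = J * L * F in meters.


hf = J * L * F = 0.05 * 53 * 0.34 = 0.9010 m

0.9010 m


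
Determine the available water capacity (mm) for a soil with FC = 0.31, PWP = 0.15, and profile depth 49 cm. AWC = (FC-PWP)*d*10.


AWC = (FC - PWP) * d * 10
AWC = (0.31 - 0.15) * 49 * 10
AWC = 0.1600 * 49 * 10

78.4000 mm


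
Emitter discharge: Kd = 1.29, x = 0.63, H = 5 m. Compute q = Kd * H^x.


q = Kd * H^x = 1.29 * 5^0.63 = 1.29 * 2.756456

3.5558 L/h


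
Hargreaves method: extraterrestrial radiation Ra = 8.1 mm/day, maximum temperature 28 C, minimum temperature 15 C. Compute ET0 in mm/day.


Tmean = (Tmax + Tmin)/2 = (28 + 15)/2 = 21.5
ET0 = 0.0023 * 8.1 * (21.5 + 17.8) * sqrt(28 - 15)
ET0 = 0.0023 * 8.1 * 39.3 * 3.605551

2.6398 mm/day


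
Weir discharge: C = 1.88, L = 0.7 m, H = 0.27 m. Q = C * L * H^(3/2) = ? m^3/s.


Q = C * L * H^(3/2) = 1.88 * 0.7 * 0.27^1.5 = 1.88 * 0.7 * 0.140296

0.1846 m^3/s


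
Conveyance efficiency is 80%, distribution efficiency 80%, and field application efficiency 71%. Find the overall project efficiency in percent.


Ec = 0.8, Eb = 0.8, Ea = 0.71
E = 0.8 * 0.8 * 0.71 * 100 = 45.4400%

45.4400 %


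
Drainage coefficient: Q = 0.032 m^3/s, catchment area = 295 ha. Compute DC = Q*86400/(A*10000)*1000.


DC = Q * 86400 / (A * 10000) * 1000
DC = 0.032 * 86400 / (295 * 10000) * 1000
DC = 2764800.0000 / 2950000

0.9372 mm/day


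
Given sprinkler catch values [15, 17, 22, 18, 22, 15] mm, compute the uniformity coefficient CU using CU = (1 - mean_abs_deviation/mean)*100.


mean = 18.166667 mm
MAD = 2.555556 mm
CU = (1 - 2.555556/18.166667)*100

85.9327 %


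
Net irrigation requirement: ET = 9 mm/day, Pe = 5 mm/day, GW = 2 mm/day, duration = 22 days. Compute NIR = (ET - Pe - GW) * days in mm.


Daily deficit = ET - Pe - GW = 9 - 5 - 2 = 2 mm/day
NIR = 2 * 22 = 44 mm

44.0000 mm


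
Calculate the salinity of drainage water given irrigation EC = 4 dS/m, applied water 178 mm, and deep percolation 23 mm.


EC_dw = EC_iw * D_iw / D_dw
EC_dw = 4 * 178 / 23
EC_dw = 712 / 23

30.9565 dS/m


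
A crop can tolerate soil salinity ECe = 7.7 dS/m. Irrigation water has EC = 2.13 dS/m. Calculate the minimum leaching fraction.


LR = ECiw / (5*ECe - ECiw)
LR = 2.13 / (5*7.7 - 2.13)
LR = 2.13 / 36.3700

0.0586


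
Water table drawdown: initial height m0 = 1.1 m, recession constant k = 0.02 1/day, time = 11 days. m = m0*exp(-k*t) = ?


m = m0 * exp(-k*t)
m = 1.1 * exp(-0.02 * 11)
m = 1.1 * exp(-0.2200)

0.8828 m
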